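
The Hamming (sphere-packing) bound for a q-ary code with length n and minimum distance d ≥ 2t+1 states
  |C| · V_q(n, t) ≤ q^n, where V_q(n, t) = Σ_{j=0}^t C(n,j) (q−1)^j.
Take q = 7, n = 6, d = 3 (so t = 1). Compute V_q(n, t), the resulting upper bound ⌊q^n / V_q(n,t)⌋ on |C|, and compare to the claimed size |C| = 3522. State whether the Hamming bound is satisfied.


V_q(n, t) = 37, q^n = 117649, Hamming bound = 3179, |C| = 3522 > bound (violated).

Step 1: Compute V_q(n, t) = Σ_{j=0}^1 C(n, j) (q−1)^j.
  j = 0: C(6,0)·(6)^0 = 1·1 = 1.
  j = 1: C(6,1)·(6)^1 = 6·6 = 36.
  V_q(n, t) = 1 + 36 = 37.
Step 2: q^n = 7^6 = 117649.
Step 3: Hamming bound ⌊q^n / V_q(n,t)⌋ = ⌊117649/37⌋ = 3179.
Step 4: Compare |C| = 3522 to 3179: violated.
The claimed |C| lies above the Hamming bound, so no 7-ary code of length 6 with d ≥ 3 can have 3522 codewords.


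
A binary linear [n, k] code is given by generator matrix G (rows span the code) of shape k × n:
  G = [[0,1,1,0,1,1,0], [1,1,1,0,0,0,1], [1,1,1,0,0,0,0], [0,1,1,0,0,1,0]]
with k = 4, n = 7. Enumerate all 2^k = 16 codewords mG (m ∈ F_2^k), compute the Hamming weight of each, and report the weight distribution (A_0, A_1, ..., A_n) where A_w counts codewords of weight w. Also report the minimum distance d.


Weight distribution: A_0 = 1, A_1 = 2, A_2 = 2, A_3 = 4, A_4 = 5, A_5 = 2. Minimum distance d = 1.

Enumerate all 2^4 = 16 messages m ∈ F_2^4.
For each, compute codeword c = mG in F_2^7, then tally its weight.
  m = 0000 → c = 0000000, weight = 0.
  m = 1000 → c = 0110110, weight = 4.
  m = 0100 → c = 1110001, weight = 4.
  m = 1100 → c = 1000111, weight = 4.
  m = 0010 → c = 1110000, weight = 3.
  m = 1010 → c = 1000110, weight = 3.
  m = 0110 → c = 0000001, weight = 1.
  m = 1110 → c = 0110111, weight = 5.
  m = 0001 → c = 0110010, weight = 3.
  m = 1001 → c = 0000100, weight = 1.
  m = 0101 → c = 1000011, weight = 3.
  m = 1101 → c = 1110101, weight = 5.
  m = 0011 → c = 1000010, weight = 2.
  m = 1011 → c = 1110100, weight = 4.
  m = 0111 → c = 0110011, weight = 4.
  m = 1111 → c = 0000101, weight = 2.
Tally weights:
  weight 0: 1 codewords.
  weight 1: 2 codewords.
  weight 2: 2 codewords.
  weight 3: 4 codewords.
  weight 4: 5 codewords.
  weight 5: 2 codewords.
Minimum distance d = smallest w > 0 with A_w > 0 = 1.
Sanity: Σ A_w = 16 = 2^4 = 16 ✓.


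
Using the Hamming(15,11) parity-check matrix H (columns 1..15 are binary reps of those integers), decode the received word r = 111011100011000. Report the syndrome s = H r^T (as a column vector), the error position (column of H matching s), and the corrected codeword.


s = (0, 0, 1, 1)^T, error position = 3, corrected codeword c = 110011100011000

Compute s = H r^T mod 2 one row at a time:
  s_1 = 0 + 0 + 0 + 1 + 1 + 0 + 0 + 0 = 2 ≡ 0 (mod 2).
  s_2 = 0 + 1 + 1 + 1 + 1 + 0 + 0 + 0 = 4 ≡ 0 (mod 2).
  s_3 = 1 + 1 + 1 + 1 + 0 + 1 + 0 + 0 = 5 ≡ 1 (mod 2).
  s_4 = 1 + 1 + 1 + 1 + 0 + 1 + 0 + 0 = 5 ≡ 1 (mod 2).
s = (0, 0, 1, 1)^T — this equals column 3 of H (binary 0011), so error is at position 3.
Correct: flip bit 3 of r = 111011100011000 to get c = 110011100011000.


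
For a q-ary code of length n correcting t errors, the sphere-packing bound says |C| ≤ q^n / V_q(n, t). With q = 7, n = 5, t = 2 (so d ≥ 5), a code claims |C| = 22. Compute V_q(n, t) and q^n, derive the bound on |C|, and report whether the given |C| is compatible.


V_q(n, t) = 391, q^n = 16807, Hamming bound = 42, |C| = 22 ≤ bound (satisfied).

Step 1: Compute V_q(n, t) = Σ_{j=0}^2 C(n, j) (q−1)^j.
  j = 0: C(5,0)·(6)^0 = 1·1 = 1.
  j = 1: C(5,1)·(6)^1 = 5·6 = 30.
  j = 2: C(5,2)·(6)^2 = 10·36 = 360.
  V_q(n, t) = 1 + 30 + 360 = 391.
Step 2: q^n = 7^5 = 16807.
Step 3: Hamming bound ⌊q^n / V_q(n,t)⌋ = ⌊16807/391⌋ = 42.
Step 4: Compare |C| = 22 to 42: satisfied.
The claimed |C| lies below the Hamming bound.


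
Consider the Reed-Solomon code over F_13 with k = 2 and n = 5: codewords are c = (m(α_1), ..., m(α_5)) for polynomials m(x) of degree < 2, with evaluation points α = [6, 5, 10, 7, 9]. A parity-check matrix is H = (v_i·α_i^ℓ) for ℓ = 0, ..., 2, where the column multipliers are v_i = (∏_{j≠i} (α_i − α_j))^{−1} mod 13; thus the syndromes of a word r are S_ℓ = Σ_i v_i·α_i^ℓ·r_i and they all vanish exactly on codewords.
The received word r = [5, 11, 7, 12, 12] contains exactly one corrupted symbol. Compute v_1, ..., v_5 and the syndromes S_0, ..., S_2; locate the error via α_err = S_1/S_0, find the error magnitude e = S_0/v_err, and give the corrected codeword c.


S = (6, 2, 5), error at position 5, error magnitude e = 12, c = [5, 11, 7, 12, 0].

Step 1: column multipliers v_i = (∏_{j≠i}(α_i − α_j))^{−1} mod 13.
  i = 1 (α = 6): (6−5)(6−10)(6−7)(6−9) = 1·(−4)·(−1)·(−3) = −12 ≡ 1, so v_1 = 1^{−1} = 1 (mod 13).
  i = 2 (α = 5): (5−6)(5−10)(5−7)(5−9) = (−1)·(−5)·(−2)·(−4) = 40 ≡ 1, so v_2 = 1^{−1} = 1 (mod 13).
  i = 3 (α = 10): (10−6)(10−5)(10−7)(10−9) = 4·5·3·1 = 60 ≡ 8, so v_3 = 8^{−1} = 5 (mod 13).
  i = 4 (α = 7): (7−6)(7−5)(7−10)(7−9) = 1·2·(−3)·(−2) = 12 ≡ 12, so v_4 = 12^{−1} = 12 (mod 13).
  i = 5 (α = 9): (9−6)(9−5)(9−10)(9−7) = 3·4·(−1)·2 = −24 ≡ 2, so v_5 = 2^{−1} = 7 (mod 13).
  v = [1, 1, 5, 12, 7].
Step 2: syndromes of r = [5, 11, 7, 12, 12] (all sums mod 13).
  S_0 = Σ v_i r_i = 1·5 + 1·11 + 5·7 + 12·12 + 7·12 = 279 ≡ 6.
  S_1 = Σ v_i α_i r_i = 1·6·5 + 1·5·11 + 5·10·7 + 12·7·12 + 7·9·12 = 2199 ≡ 2.
  α_i^2 mod 13 = [10, 12, 9, 10, 3].
  S_2 = Σ v_i α_i^2 r_i = 1·10·5 + 1·12·11 + 5·9·7 + 12·10·12 + 7·3·12 = 2189 ≡ 5.
  S = (6, 2, 5) ≠ 0, so r is not a codeword (an error is present).
Step 3: locate the error. For a single error e at position i, S_ℓ = v_i·e·α_i^ℓ, so α_err = S_1/S_0.
  S_0^{−1} = 6^{−1} = 11 (mod 13), so α_err = 2·11 = 22 ≡ 9 = α_5. Error position i = 5.
  Consistency check: S_2/S_1 = 5·7 = 35 ≡ 9 = α_err ✓ (single-error assumption holds).
Step 4: error magnitude e = S_0/v_5 = S_0·∏_{j≠5}(α_5 − α_j) = 6·2 = 12 ≡ 12 (mod 13).
Step 5: correct position 5: c_5 = r_5 − e = 12 − 12 ≡ 0 (mod 13). Hence c = [5, 11, 7, 12, 0].
  Check: interpolating c through the α_i gives m(x) = 2 + 7·x (degree < 2) with m(α_i) = c_i for every i, so c is indeed a codeword.


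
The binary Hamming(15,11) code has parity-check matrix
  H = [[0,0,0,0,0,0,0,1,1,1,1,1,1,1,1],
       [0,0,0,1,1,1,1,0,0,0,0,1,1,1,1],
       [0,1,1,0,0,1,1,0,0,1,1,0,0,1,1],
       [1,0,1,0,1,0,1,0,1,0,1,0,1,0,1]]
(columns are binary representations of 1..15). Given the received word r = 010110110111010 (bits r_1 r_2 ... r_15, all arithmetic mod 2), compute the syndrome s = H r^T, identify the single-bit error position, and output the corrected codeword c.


s = (1, 1, 1, 1)^T, error position = 15, corrected codeword c = 010110110111011

Compute s = H r^T mod 2 one row at a time:
  s_1 = 1 + 0 + 1 + 1 + 1 + 0 + 1 + 0 = 5 ≡ 1 (mod 2).
  s_2 = 1 + 1 + 0 + 1 + 1 + 0 + 1 + 0 = 5 ≡ 1 (mod 2).
  s_3 = 1 + 0 + 0 + 1 + 1 + 1 + 1 + 0 = 5 ≡ 1 (mod 2).
  s_4 = 0 + 0 + 1 + 1 + 0 + 1 + 0 + 0 = 3 ≡ 1 (mod 2).
s = (1, 1, 1, 1)^T — this equals column 15 of H (binary 1111), so error is at position 15.
Correct: flip bit 15 of r = 010110110111010 to get c = 010110110111011.


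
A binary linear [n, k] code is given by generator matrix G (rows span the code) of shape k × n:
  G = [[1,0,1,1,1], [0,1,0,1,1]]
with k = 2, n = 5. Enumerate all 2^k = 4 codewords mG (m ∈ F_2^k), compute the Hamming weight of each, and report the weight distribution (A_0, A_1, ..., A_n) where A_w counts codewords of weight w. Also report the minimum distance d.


Weight distribution: A_0 = 1, A_3 = 2, A_4 = 1. Minimum distance d = 3.

Enumerate all 2^2 = 4 messages m ∈ F_2^2.
For each, compute codeword c = mG in F_2^5, then tally its weight.
  m = 00 → c = 00000, weight = 0.
  m = 10 → c = 10111, weight = 4.
  m = 01 → c = 01011, weight = 3.
  m = 11 → c = 11100, weight = 3.
Tally weights:
  weight 0: 1 codewords.
  weight 3: 2 codewords.
  weight 4: 1 codewords.
Minimum distance d = smallest w > 0 with A_w > 0 = 3.
Sanity: Σ A_w = 4 = 2^2 = 4 ✓.


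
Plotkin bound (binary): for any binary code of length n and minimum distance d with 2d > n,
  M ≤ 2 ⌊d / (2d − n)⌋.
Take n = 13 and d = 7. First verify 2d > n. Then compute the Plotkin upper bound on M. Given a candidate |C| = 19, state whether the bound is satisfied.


Plotkin bound M ≤ 14; given |C| = 19 > bound (violated).

Check applicability: 2d = 14, n = 13.
2d − n = 1 > 0, so Plotkin applies.
Compute d/(2d−n) = 7/1 ≈ 7.0000.
⌊d/(2d−n)⌋ = 7.
Plotkin bound: M ≤ 2·7 = 14.
Given |C| = 19, check: VIOLATED.
This |C| is above the Plotkin bound, so no binary code with n = 13, d = 7 and 19 codewords exists.


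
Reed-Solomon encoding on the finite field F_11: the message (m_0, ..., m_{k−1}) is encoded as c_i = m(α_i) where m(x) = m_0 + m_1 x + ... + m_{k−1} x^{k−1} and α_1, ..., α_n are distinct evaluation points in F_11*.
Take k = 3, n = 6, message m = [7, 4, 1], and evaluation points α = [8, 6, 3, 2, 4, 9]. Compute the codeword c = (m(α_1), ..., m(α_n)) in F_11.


c = [4, 1, 6, 8, 6, 3]

Message polynomial: m(x) = 7 + 4·x + 1·x^2 (mod 11).
For each evaluation point α_i, compute m(α_i) mod 11:
  α_1 = 8: Horner steps 1 → 1 → 4, so m(8) = 4.
  α_2 = 6: Horner steps 1 → 10 → 1, so m(6) = 1.
  α_3 = 3: Horner steps 1 → 7 → 6, so m(3) = 6.
  α_4 = 2: Horner steps 1 → 6 → 8, so m(2) = 8.
  α_5 = 4: Horner steps 1 → 8 → 6, so m(4) = 6.
  α_6 = 9: Horner steps 1 → 2 → 3, so m(9) = 3.
Codeword c = [4, 1, 6, 8, 6, 3] ∈ F_11^6.


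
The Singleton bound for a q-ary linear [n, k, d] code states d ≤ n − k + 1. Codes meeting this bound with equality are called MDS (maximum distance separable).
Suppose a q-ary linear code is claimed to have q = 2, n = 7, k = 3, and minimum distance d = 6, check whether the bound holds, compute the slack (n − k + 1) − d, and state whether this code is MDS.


Singleton RHS = n − k + 1 = 5, slack = -1, bound violated (no such code; not MDS).

Singleton bound: d ≤ n − k + 1.
Here n = 7, k = 3, so n − k + 1 = 5.
Given d = 6, check d ≤ 5: NO.
Slack = (n − k + 1) − d = -1.
The slack is negative: d = 6 exceeds n − k + 1 = 5 by 1, so the Singleton bound is violated and no linear [7, 3, 6]_2 code can exist. In particular it is not MDS (MDS requires d = n − k + 1 exactly).
Description: the claimed parameters are [7, 3, 6]_2; such a code would be impossible (violates the Singleton bound).


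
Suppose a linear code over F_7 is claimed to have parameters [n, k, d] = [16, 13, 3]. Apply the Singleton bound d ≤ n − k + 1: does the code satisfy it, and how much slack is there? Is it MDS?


Singleton RHS = n − k + 1 = 4, slack = 1, bound satisfied, not MDS.

Singleton bound: d ≤ n − k + 1.
Here n = 16, k = 13, so n − k + 1 = 4.
Given d = 3, check d ≤ 4: YES.
Slack = (n − k + 1) − d = 1.
The code is NOT MDS (slack = 1 > 0).
Description: the claimed parameters are [16, 13, 3]_7; such a code would be non-MDS.


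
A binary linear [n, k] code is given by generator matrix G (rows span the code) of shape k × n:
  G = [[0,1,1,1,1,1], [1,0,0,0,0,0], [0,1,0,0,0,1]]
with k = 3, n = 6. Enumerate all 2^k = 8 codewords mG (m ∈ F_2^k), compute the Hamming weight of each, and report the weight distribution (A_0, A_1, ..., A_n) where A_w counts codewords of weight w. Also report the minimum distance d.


Weight distribution: A_0 = 1, A_1 = 1, A_2 = 1, A_3 = 2, A_4 = 1, A_5 = 1, A_6 = 1. Minimum distance d = 1.

Enumerate all 2^3 = 8 messages m ∈ F_2^3.
For each, compute codeword c = mG in F_2^6, then tally its weight.
  m = 000 → c = 000000, weight = 0.
  m = 100 → c = 011111, weight = 5.
  m = 010 → c = 100000, weight = 1.
  m = 110 → c = 111111, weight = 6.
  m = 001 → c = 010001, weight = 2.
  m = 101 → c = 001110, weight = 3.
  m = 011 → c = 110001, weight = 3.
  m = 111 → c = 101110, weight = 4.
Tally weights:
  weight 0: 1 codewords.
  weight 1: 1 codewords.
  weight 2: 1 codewords.
  weight 3: 2 codewords.
  weight 4: 1 codewords.
  weight 5: 1 codewords.
  weight 6: 1 codewords.
Minimum distance d = smallest w > 0 with A_w > 0 = 1.
Sanity: Σ A_w = 8 = 2^3 = 8 ✓.


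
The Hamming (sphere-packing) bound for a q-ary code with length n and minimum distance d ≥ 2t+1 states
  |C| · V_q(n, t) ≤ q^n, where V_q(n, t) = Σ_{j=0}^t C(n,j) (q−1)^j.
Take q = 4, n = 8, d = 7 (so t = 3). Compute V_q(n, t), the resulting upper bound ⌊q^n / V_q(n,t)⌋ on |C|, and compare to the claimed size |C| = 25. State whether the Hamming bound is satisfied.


V_q(n, t) = 1789, q^n = 65536, Hamming bound = 36, |C| = 25 ≤ bound (satisfied).

Step 1: Compute V_q(n, t) = Σ_{j=0}^3 C(n, j) (q−1)^j.
  j = 0: C(8,0)·(3)^0 = 1·1 = 1.
  j = 1: C(8,1)·(3)^1 = 8·3 = 24.
  j = 2: C(8,2)·(3)^2 = 28·9 = 252.
  j = 3: C(8,3)·(3)^3 = 56·27 = 1512.
  V_q(n, t) = 1 + 24 + 252 + 1512 = 1789.
Step 2: q^n = 4^8 = 65536.
Step 3: Hamming bound ⌊q^n / V_q(n,t)⌋ = ⌊65536/1789⌋ = 36.
Step 4: Compare |C| = 25 to 36: satisfied.
The claimed |C| lies below the Hamming bound.


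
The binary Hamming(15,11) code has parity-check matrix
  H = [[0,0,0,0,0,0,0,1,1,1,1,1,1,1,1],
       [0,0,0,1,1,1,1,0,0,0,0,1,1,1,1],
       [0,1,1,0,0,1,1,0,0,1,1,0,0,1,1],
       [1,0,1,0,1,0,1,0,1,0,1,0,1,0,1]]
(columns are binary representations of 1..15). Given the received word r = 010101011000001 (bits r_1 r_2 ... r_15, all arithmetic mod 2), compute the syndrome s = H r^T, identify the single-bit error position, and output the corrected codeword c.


s = (1, 1, 1, 0)^T, error position = 14, corrected codeword c = 010101011000011

Compute s = H r^T mod 2 one row at a time:
  s_1 = 1 + 1 + 0 + 0 + 0 + 0 + 0 + 1 = 3 ≡ 1 (mod 2).
  s_2 = 1 + 0 + 1 + 0 + 0 + 0 + 0 + 1 = 3 ≡ 1 (mod 2).
  s_3 = 1 + 0 + 1 + 0 + 0 + 0 + 0 + 1 = 3 ≡ 1 (mod 2).
  s_4 = 0 + 0 + 0 + 0 + 1 + 0 + 0 + 1 = 2 ≡ 0 (mod 2).
s = (1, 1, 1, 0)^T — this equals column 14 of H (binary 1110), so error is at position 14.
Correct: flip bit 14 of r = 010101011000001 to get c = 010101011000011.


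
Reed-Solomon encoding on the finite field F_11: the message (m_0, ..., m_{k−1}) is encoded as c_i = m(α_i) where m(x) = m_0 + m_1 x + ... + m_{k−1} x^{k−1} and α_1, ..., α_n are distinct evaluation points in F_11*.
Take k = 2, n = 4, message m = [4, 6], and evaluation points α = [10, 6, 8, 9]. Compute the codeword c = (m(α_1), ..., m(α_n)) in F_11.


c = [9, 7, 8, 3]

Message polynomial: m(x) = 4 + 6·x (mod 11).
For each evaluation point α_i, compute m(α_i) mod 11:
  α_1 = 10: Horner steps 6 → 9, so m(10) = 9.
  α_2 = 6: Horner steps 6 → 7, so m(6) = 7.
  α_3 = 8: Horner steps 6 → 8, so m(8) = 8.
  α_4 = 9: Horner steps 6 → 3, so m(9) = 3.
Codeword c = [9, 7, 8, 3] ∈ F_11^4.


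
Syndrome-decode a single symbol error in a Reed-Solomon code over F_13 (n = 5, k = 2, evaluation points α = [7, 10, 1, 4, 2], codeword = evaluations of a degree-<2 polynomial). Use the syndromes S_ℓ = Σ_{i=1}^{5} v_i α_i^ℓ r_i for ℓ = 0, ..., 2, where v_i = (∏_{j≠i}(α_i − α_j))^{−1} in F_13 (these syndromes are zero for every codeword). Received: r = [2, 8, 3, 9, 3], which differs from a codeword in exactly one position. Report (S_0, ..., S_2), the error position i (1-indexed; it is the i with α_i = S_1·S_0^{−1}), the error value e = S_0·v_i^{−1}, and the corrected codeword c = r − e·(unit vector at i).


S = (1, 2, 4), error at position 5, error magnitude e = 11, c = [2, 8, 3, 9, 5].

Step 1: column multipliers v_i = (∏_{j≠i}(α_i − α_j))^{−1} mod 13.
  i = 1 (α = 7): (7−10)(7−1)(7−4)(7−2) = (−3)·6·3·5 = −270 ≡ 3, so v_1 = 3^{−1} = 9 (mod 13).
  i = 2 (α = 10): (10−7)(10−1)(10−4)(10−2) = 3·9·6·8 = 1296 ≡ 9, so v_2 = 9^{−1} = 3 (mod 13).
  i = 3 (α = 1): (1−7)(1−10)(1−4)(1−2) = (−6)·(−9)·(−3)·(−1) = 162 ≡ 6, so v_3 = 6^{−1} = 11 (mod 13).
  i = 4 (α = 4): (4−7)(4−10)(4−1)(4−2) = (−3)·(−6)·3·2 = 108 ≡ 4, so v_4 = 4^{−1} = 10 (mod 13).
  i = 5 (α = 2): (2−7)(2−10)(2−1)(2−4) = (−5)·(−8)·1·(−2) = −80 ≡ 11, so v_5 = 11^{−1} = 6 (mod 13).
  v = [9, 3, 11, 10, 6].
Step 2: syndromes of r = [2, 8, 3, 9, 3] (all sums mod 13).
  S_0 = Σ v_i r_i = 9·2 + 3·8 + 11·3 + 10·9 + 6·3 = 183 ≡ 1.
  S_1 = Σ v_i α_i r_i = 9·7·2 + 3·10·8 + 11·1·3 + 10·4·9 + 6·2·3 = 795 ≡ 2.
  α_i^2 mod 13 = [10, 9, 1, 3, 4].
  S_2 = Σ v_i α_i^2 r_i = 9·10·2 + 3·9·8 + 11·1·3 + 10·3·9 + 6·4·3 = 771 ≡ 4.
  S = (1, 2, 4) ≠ 0, so r is not a codeword (an error is present).
Step 3: locate the error. For a single error e at position i, S_ℓ = v_i·e·α_i^ℓ, so α_err = S_1/S_0.
  S_0^{−1} = 1^{−1} = 1 (mod 13), so α_err = 2·1 = 2 ≡ 2 = α_5. Error position i = 5.
  Consistency check: S_2/S_1 = 4·7 = 28 ≡ 2 = α_err ✓ (single-error assumption holds).
Step 4: error magnitude e = S_0/v_5 = S_0·∏_{j≠5}(α_5 − α_j) = 1·11 = 11 ≡ 11 (mod 13).
Step 5: correct position 5: c_5 = r_5 − e = 3 − 11 ≡ 5 (mod 13). Hence c = [2, 8, 3, 9, 5].
  Check: interpolating c through the α_i gives m(x) = 1 + 2·x (degree < 2) with m(α_i) = c_i for every i, so c is indeed a codeword.


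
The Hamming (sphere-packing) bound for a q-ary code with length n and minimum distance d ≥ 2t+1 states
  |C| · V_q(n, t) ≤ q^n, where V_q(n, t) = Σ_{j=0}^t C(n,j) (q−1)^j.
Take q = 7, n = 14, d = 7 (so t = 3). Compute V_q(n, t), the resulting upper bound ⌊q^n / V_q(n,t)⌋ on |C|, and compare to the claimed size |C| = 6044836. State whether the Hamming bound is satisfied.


V_q(n, t) = 81985, q^n = 678223072849, Hamming bound = 8272526, |C| = 6044836 ≤ bound (satisfied).

Step 1: Compute V_q(n, t) = Σ_{j=0}^3 C(n, j) (q−1)^j.
  j = 0: C(14,0)·(6)^0 = 1·1 = 1.
  j = 1: C(14,1)·(6)^1 = 14·6 = 84.
  j = 2: C(14,2)·(6)^2 = 91·36 = 3276.
  j = 3: C(14,3)·(6)^3 = 364·216 = 78624.
  V_q(n, t) = 1 + 84 + 3276 + 78624 = 81985.
Step 2: q^n = 7^14 = 678223072849.
Step 3: Hamming bound ⌊q^n / V_q(n,t)⌋ = ⌊678223072849/81985⌋ = 8272526.
Step 4: Compare |C| = 6044836 to 8272526: satisfied.
The claimed |C| lies below the Hamming bound.


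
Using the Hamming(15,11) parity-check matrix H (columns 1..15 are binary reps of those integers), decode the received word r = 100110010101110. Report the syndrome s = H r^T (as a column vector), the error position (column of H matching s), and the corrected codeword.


s = (1, 1, 0, 1)^T, error position = 13, corrected codeword c = 100110010101010

Compute s = H r^T mod 2 one row at a time:
  s_1 = 1 + 0 + 1 + 0 + 1 + 1 + 1 + 0 = 5 ≡ 1 (mod 2).
  s_2 = 1 + 1 + 0 + 0 + 1 + 1 + 1 + 0 = 5 ≡ 1 (mod 2).
  s_3 = 0 + 0 + 0 + 0 + 1 + 0 + 1 + 0 = 2 ≡ 0 (mod 2).
  s_4 = 1 + 0 + 1 + 0 + 0 + 0 + 1 + 0 = 3 ≡ 1 (mod 2).
s = (1, 1, 0, 1)^T — this equals column 13 of H (binary 1101), so error is at position 13.
Correct: flip bit 13 of r = 100110010101110 to get c = 100110010101010.


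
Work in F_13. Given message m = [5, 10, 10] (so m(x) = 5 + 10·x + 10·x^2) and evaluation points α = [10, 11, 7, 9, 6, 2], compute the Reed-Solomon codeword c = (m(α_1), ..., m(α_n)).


c = [0, 12, 6, 8, 9, 0]

Message polynomial: m(x) = 5 + 10·x + 10·x^2 (mod 13).
For each evaluation point α_i, compute m(α_i) mod 13:
  α_1 = 10: Horner steps 10 → 6 → 0, so m(10) = 0.
  α_2 = 11: Horner steps 10 → 3 → 12, so m(11) = 12.
  α_3 = 7: Horner steps 10 → 2 → 6, so m(7) = 6.
  α_4 = 9: Horner steps 10 → 9 → 8, so m(9) = 8.
  α_5 = 6: Horner steps 10 → 5 → 9, so m(6) = 9.
  α_6 = 2: Horner steps 10 → 4 → 0, so m(2) = 0.
Codeword c = [0, 12, 6, 8, 9, 0] ∈ F_13^6.


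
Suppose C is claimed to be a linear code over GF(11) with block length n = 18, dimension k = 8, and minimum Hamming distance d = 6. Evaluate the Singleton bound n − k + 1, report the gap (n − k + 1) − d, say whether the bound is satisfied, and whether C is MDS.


Singleton RHS = n − k + 1 = 11, slack = 5, bound satisfied, not MDS.

Singleton bound: d ≤ n − k + 1.
Here n = 18, k = 8, so n − k + 1 = 11.
Given d = 6, check d ≤ 11: YES.
Slack = (n − k + 1) − d = 5.
The code is NOT MDS (slack = 5 > 0).
Description: the claimed parameters are [18, 8, 6]_11; such a code would be non-MDS.


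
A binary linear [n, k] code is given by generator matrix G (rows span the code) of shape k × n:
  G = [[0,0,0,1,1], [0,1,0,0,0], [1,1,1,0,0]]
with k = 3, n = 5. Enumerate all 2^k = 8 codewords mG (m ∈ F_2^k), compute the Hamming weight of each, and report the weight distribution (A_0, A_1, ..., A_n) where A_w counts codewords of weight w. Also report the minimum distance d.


Weight distribution: A_0 = 1, A_1 = 1, A_2 = 2, A_3 = 2, A_4 = 1, A_5 = 1. Minimum distance d = 1.

Enumerate all 2^3 = 8 messages m ∈ F_2^3.
For each, compute codeword c = mG in F_2^5, then tally its weight.
  m = 000 → c = 00000, weight = 0.
  m = 100 → c = 00011, weight = 2.
  m = 010 → c = 01000, weight = 1.
  m = 110 → c = 01011, weight = 3.
  m = 001 → c = 11100, weight = 3.
  m = 101 → c = 11111, weight = 5.
  m = 011 → c = 10100, weight = 2.
  m = 111 → c = 10111, weight = 4.
Tally weights:
  weight 0: 1 codewords.
  weight 1: 1 codewords.
  weight 2: 2 codewords.
  weight 3: 2 codewords.
  weight 4: 1 codewords.
  weight 5: 1 codewords.
Minimum distance d = smallest w > 0 with A_w > 0 = 1.
Sanity: Σ A_w = 8 = 2^3 = 8 ✓.


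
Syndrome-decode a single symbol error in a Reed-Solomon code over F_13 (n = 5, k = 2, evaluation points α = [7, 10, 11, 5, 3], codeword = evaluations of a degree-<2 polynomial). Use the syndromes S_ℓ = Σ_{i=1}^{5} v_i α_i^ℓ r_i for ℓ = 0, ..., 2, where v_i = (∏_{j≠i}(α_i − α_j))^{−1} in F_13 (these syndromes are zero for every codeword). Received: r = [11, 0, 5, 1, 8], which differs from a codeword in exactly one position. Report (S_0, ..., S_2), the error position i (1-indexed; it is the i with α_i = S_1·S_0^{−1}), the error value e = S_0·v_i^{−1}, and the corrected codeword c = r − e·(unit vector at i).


S = (5, 2, 6), error at position 5, error magnitude e = 4, c = [11, 0, 5, 1, 4].

Step 1: column multipliers v_i = (∏_{j≠i}(α_i − α_j))^{−1} mod 13.
  i = 1 (α = 7): (7−10)(7−11)(7−5)(7−3) = (−3)·(−4)·2·4 = 96 ≡ 5, so v_1 = 5^{−1} = 8 (mod 13).
  i = 2 (α = 10): (10−7)(10−11)(10−5)(10−3) = 3·(−1)·5·7 = −105 ≡ 12, so v_2 = 12^{−1} = 12 (mod 13).
  i = 3 (α = 11): (11−7)(11−10)(11−5)(11−3) = 4·1·6·8 = 192 ≡ 10, so v_3 = 10^{−1} = 4 (mod 13).
  i = 4 (α = 5): (5−7)(5−10)(5−11)(5−3) = (−2)·(−5)·(−6)·2 = −120 ≡ 10, so v_4 = 10^{−1} = 4 (mod 13).
  i = 5 (α = 3): (3−7)(3−10)(3−11)(3−5) = (−4)·(−7)·(−8)·(−2) = 448 ≡ 6, so v_5 = 6^{−1} = 11 (mod 13).
  v = [8, 12, 4, 4, 11].
Step 2: syndromes of r = [11, 0, 5, 1, 8] (all sums mod 13).
  S_0 = Σ v_i r_i = 8·11 + 12·0 + 4·5 + 4·1 + 11·8 = 200 ≡ 5.
  S_1 = Σ v_i α_i r_i = 8·7·11 + 12·10·0 + 4·11·5 + 4·5·1 + 11·3·8 = 1120 ≡ 2.
  α_i^2 mod 13 = [10, 9, 4, 12, 9].
  S_2 = Σ v_i α_i^2 r_i = 8·10·11 + 12·9·0 + 4·4·5 + 4·12·1 + 11·9·8 = 1800 ≡ 6.
  S = (5, 2, 6) ≠ 0, so r is not a codeword (an error is present).
Step 3: locate the error. For a single error e at position i, S_ℓ = v_i·e·α_i^ℓ, so α_err = S_1/S_0.
  S_0^{−1} = 5^{−1} = 8 (mod 13), so α_err = 2·8 = 16 ≡ 3 = α_5. Error position i = 5.
  Consistency check: S_2/S_1 = 6·7 = 42 ≡ 3 = α_err ✓ (single-error assumption holds).
Step 4: error magnitude e = S_0/v_5 = S_0·∏_{j≠5}(α_5 − α_j) = 5·6 = 30 ≡ 4 (mod 13).
Step 5: correct position 5: c_5 = r_5 − e = 8 − 4 ≡ 4 (mod 13). Hence c = [11, 0, 5, 1, 4].
  Check: interpolating c through the α_i gives m(x) = 2 + 5·x (degree < 2) with m(α_i) = c_i for every i, so c is indeed a codeword.


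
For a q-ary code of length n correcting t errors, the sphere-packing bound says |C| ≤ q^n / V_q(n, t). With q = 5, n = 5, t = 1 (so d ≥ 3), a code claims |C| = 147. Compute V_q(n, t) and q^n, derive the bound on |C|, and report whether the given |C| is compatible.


V_q(n, t) = 21, q^n = 3125, Hamming bound = 148, |C| = 147 ≤ bound (satisfied).

Step 1: Compute V_q(n, t) = Σ_{j=0}^1 C(n, j) (q−1)^j.
  j = 0: C(5,0)·(4)^0 = 1·1 = 1.
  j = 1: C(5,1)·(4)^1 = 5·4 = 20.
  V_q(n, t) = 1 + 20 = 21.
Step 2: q^n = 5^5 = 3125.
Step 3: Hamming bound ⌊q^n / V_q(n,t)⌋ = ⌊3125/21⌋ = 148.
Step 4: Compare |C| = 147 to 148: satisfied.
The claimed |C| lies below the Hamming bound.


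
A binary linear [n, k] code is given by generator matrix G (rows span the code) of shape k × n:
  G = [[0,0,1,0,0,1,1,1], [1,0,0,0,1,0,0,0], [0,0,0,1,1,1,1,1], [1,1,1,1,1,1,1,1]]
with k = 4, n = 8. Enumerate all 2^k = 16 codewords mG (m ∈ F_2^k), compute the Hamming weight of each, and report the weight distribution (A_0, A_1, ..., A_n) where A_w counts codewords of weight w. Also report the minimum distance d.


Weight distribution: A_0 = 1, A_2 = 2, A_3 = 4, A_4 = 2, A_5 = 4, A_6 = 2, A_8 = 1. Minimum distance d = 2.

Enumerate all 2^4 = 16 messages m ∈ F_2^4.
For each, compute codeword c = mG in F_2^8, then tally its weight.
  m = 0000 → c = 00000000, weight = 0.
  m = 1000 → c = 00100111, weight = 4.
  m = 0100 → c = 10001000, weight = 2.
  m = 1100 → c = 10101111, weight = 6.
  m = 0010 → c = 00011111, weight = 5.
  m = 1010 → c = 00111000, weight = 3.
  m = 0110 → c = 10010111, weight = 5.
  m = 1110 → c = 10110000, weight = 3.
  m = 0001 → c = 11111111, weight = 8.
  m = 1001 → c = 11011000, weight = 4.
  m = 0101 → c = 01110111, weight = 6.
  m = 1101 → c = 01010000, weight = 2.
  m = 0011 → c = 11100000, weight = 3.
  m = 1011 → c = 11000111, weight = 5.
  m = 0111 → c = 01101000, weight = 3.
  m = 1111 → c = 01001111, weight = 5.
Tally weights:
  weight 0: 1 codewords.
  weight 2: 2 codewords.
  weight 3: 4 codewords.
  weight 4: 2 codewords.
  weight 5: 4 codewords.
  weight 6: 2 codewords.
  weight 8: 1 codewords.
Minimum distance d = smallest w > 0 with A_w > 0 = 2.
Sanity: Σ A_w = 16 = 2^4 = 16 ✓.


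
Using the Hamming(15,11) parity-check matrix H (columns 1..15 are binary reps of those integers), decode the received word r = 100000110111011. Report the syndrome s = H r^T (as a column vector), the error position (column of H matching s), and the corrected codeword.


s = (0, 0, 1, 0)^T, error position = 2, corrected codeword c = 110000110111011

Compute s = H r^T mod 2 one row at a time:
  s_1 = 1 + 0 + 1 + 1 + 1 + 0 + 1 + 1 = 6 ≡ 0 (mod 2).
  s_2 = 0 + 0 + 0 + 1 + 1 + 0 + 1 + 1 = 4 ≡ 0 (mod 2).
  s_3 = 0 + 0 + 0 + 1 + 1 + 1 + 1 + 1 = 5 ≡ 1 (mod 2).
  s_4 = 1 + 0 + 0 + 1 + 0 + 1 + 0 + 1 = 4 ≡ 0 (mod 2).
s = (0, 0, 1, 0)^T — this equals column 2 of H (binary 0010), so error is at position 2.
Correct: flip bit 2 of r = 100000110111011 to get c = 110000110111011.


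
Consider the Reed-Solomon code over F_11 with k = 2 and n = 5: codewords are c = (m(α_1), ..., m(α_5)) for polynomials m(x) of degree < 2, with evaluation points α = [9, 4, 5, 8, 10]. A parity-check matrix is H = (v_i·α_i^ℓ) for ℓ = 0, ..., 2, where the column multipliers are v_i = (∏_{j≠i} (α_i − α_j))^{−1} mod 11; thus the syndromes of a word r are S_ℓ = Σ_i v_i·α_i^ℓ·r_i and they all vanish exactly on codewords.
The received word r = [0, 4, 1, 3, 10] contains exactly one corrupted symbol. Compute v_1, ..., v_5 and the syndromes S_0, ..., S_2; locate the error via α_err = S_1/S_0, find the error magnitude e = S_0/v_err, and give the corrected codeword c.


S = (7, 4, 7), error at position 5, error magnitude e = 2, c = [0, 4, 1, 3, 8].

Step 1: column multipliers v_i = (∏_{j≠i}(α_i − α_j))^{−1} mod 11.
  i = 1 (α = 9): (9−4)(9−5)(9−8)(9−10) = 5·4·1·(−1) = −20 ≡ 2, so v_1 = 2^{−1} = 6 (mod 11).
  i = 2 (α = 4): (4−9)(4−5)(4−8)(4−10) = (−5)·(−1)·(−4)·(−6) = 120 ≡ 10, so v_2 = 10^{−1} = 10 (mod 11).
  i = 3 (α = 5): (5−9)(5−4)(5−8)(5−10) = (−4)·1·(−3)·(−5) = −60 ≡ 6, so v_3 = 6^{−1} = 2 (mod 11).
  i = 4 (α = 8): (8−9)(8−4)(8−5)(8−10) = (−1)·4·3·(−2) = 24 ≡ 2, so v_4 = 2^{−1} = 6 (mod 11).
  i = 5 (α = 10): (10−9)(10−4)(10−5)(10−8) = 1·6·5·2 = 60 ≡ 5, so v_5 = 5^{−1} = 9 (mod 11).
  v = [6, 10, 2, 6, 9].
Step 2: syndromes of r = [0, 4, 1, 3, 10] (all sums mod 11).
  S_0 = Σ v_i r_i = 6·0 + 10·4 + 2·1 + 6·3 + 9·10 = 150 ≡ 7.
  S_1 = Σ v_i α_i r_i = 6·9·0 + 10·4·4 + 2·5·1 + 6·8·3 + 9·10·10 = 1214 ≡ 4.
  α_i^2 mod 11 = [4, 5, 3, 9, 1].
  S_2 = Σ v_i α_i^2 r_i = 6·4·0 + 10·5·4 + 2·3·1 + 6·9·3 + 9·1·10 = 458 ≡ 7.
  S = (7, 4, 7) ≠ 0, so r is not a codeword (an error is present).
Step 3: locate the error. For a single error e at position i, S_ℓ = v_i·e·α_i^ℓ, so α_err = S_1/S_0.
  S_0^{−1} = 7^{−1} = 8 (mod 11), so α_err = 4·8 = 32 ≡ 10 = α_5. Error position i = 5.
  Consistency check: S_2/S_1 = 7·3 = 21 ≡ 10 = α_err ✓ (single-error assumption holds).
Step 4: error magnitude e = S_0/v_5 = S_0·∏_{j≠5}(α_5 − α_j) = 7·5 = 35 ≡ 2 (mod 11).
Step 5: correct position 5: c_5 = r_5 − e = 10 − 2 ≡ 8 (mod 11). Hence c = [0, 4, 1, 3, 8].
  Check: interpolating c through the α_i gives m(x) = 5 + 8·x (degree < 2) with m(α_i) = c_i for every i, so c is indeed a codeword.


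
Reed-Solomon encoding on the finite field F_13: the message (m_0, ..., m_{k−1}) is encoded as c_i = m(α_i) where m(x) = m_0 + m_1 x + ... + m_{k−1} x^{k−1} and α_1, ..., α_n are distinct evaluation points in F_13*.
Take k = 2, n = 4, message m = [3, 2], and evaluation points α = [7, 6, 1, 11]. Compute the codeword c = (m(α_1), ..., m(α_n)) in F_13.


c = [4, 2, 5, 12]

Message polynomial: m(x) = 3 + 2·x (mod 13).
For each evaluation point α_i, compute m(α_i) mod 13:
  α_1 = 7: Horner steps 2 → 4, so m(7) = 4.
  α_2 = 6: Horner steps 2 → 2, so m(6) = 2.
  α_3 = 1: Horner steps 2 → 5, so m(1) = 5.
  α_4 = 11: Horner steps 2 → 12, so m(11) = 12.
Codeword c = [4, 2, 5, 12] ∈ F_13^4.


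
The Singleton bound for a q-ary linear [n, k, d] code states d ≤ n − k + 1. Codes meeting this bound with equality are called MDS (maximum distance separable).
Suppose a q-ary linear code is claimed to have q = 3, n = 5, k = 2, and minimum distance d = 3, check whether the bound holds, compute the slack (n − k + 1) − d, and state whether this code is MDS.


Singleton RHS = n − k + 1 = 4, slack = 1, bound satisfied, not MDS.

Singleton bound: d ≤ n − k + 1.
Here n = 5, k = 2, so n − k + 1 = 4.
Given d = 3, check d ≤ 4: YES.
Slack = (n − k + 1) − d = 1.
The code is NOT MDS (slack = 1 > 0).
Description: the claimed parameters are [5, 2, 3]_3; such a code would be non-MDS.


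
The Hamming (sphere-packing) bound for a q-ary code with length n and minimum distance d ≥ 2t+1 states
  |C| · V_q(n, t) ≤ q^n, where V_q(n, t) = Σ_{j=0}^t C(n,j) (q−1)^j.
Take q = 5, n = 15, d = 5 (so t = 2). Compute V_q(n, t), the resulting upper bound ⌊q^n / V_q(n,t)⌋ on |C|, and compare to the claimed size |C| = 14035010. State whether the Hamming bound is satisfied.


V_q(n, t) = 1741, q^n = 30517578125, Hamming bound = 17528764, |C| = 14035010 ≤ bound (satisfied).

Step 1: Compute V_q(n, t) = Σ_{j=0}^2 C(n, j) (q−1)^j.
  j = 0: C(15,0)·(4)^0 = 1·1 = 1.
  j = 1: C(15,1)·(4)^1 = 15·4 = 60.
  j = 2: C(15,2)·(4)^2 = 105·16 = 1680.
  V_q(n, t) = 1 + 60 + 1680 = 1741.
Step 2: q^n = 5^15 = 30517578125.
Step 3: Hamming bound ⌊q^n / V_q(n,t)⌋ = ⌊30517578125/1741⌋ = 17528764.
Step 4: Compare |C| = 14035010 to 17528764: satisfied.
The claimed |C| lies below the Hamming bound.


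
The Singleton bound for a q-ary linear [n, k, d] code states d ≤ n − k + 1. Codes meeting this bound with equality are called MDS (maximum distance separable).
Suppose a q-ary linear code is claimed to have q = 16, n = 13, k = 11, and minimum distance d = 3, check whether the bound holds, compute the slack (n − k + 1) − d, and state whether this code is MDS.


Singleton RHS = n − k + 1 = 3, slack = 0, bound satisfied, MDS.

Singleton bound: d ≤ n − k + 1.
Here n = 13, k = 11, so n − k + 1 = 3.
Given d = 3, check d ≤ 3: YES.
Slack = (n − k + 1) − d = 0.
The code is MDS (slack = 0).
Description: the claimed parameters are [13, 11, 3]_16; such a code would be MDS (meets Singleton bound).


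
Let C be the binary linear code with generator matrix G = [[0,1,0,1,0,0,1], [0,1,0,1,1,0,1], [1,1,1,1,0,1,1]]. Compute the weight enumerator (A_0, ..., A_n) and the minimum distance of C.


Weight distribution: A_0 = 1, A_1 = 1, A_3 = 2, A_4 = 2, A_6 = 1, A_7 = 1. Minimum distance d = 1.

Enumerate all 2^3 = 8 messages m ∈ F_2^3.
For each, compute codeword c = mG in F_2^7, then tally its weight.
  m = 000 → c = 0000000, weight = 0.
  m = 100 → c = 0101001, weight = 3.
  m = 010 → c = 0101101, weight = 4.
  m = 110 → c = 0000100, weight = 1.
  m = 001 → c = 1111011, weight = 6.
  m = 101 → c = 1010010, weight = 3.
  m = 011 → c = 1010110, weight = 4.
  m = 111 → c = 1111111, weight = 7.
Tally weights:
  weight 0: 1 codewords.
  weight 1: 1 codewords.
  weight 3: 2 codewords.
  weight 4: 2 codewords.
  weight 6: 1 codewords.
  weight 7: 1 codewords.
Minimum distance d = smallest w > 0 with A_w > 0 = 1.
Sanity: Σ A_w = 8 = 2^3 = 8 ✓.


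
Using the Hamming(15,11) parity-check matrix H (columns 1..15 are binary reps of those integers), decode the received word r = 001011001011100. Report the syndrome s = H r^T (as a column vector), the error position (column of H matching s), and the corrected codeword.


s = (0, 0, 1, 1)^T, error position = 3, corrected codeword c = 000011001011100

Compute s = H r^T mod 2 one row at a time:
  s_1 = 0 + 1 + 0 + 1 + 1 + 1 + 0 + 0 = 4 ≡ 0 (mod 2).
  s_2 = 0 + 1 + 1 + 0 + 1 + 1 + 0 + 0 = 4 ≡ 0 (mod 2).
  s_3 = 0 + 1 + 1 + 0 + 0 + 1 + 0 + 0 = 3 ≡ 1 (mod 2).
  s_4 = 0 + 1 + 1 + 0 + 1 + 1 + 1 + 0 = 5 ≡ 1 (mod 2).
s = (0, 0, 1, 1)^T — this equals column 3 of H (binary 0011), so error is at position 3.
Correct: flip bit 3 of r = 001011001011100 to get c = 000011001011100.


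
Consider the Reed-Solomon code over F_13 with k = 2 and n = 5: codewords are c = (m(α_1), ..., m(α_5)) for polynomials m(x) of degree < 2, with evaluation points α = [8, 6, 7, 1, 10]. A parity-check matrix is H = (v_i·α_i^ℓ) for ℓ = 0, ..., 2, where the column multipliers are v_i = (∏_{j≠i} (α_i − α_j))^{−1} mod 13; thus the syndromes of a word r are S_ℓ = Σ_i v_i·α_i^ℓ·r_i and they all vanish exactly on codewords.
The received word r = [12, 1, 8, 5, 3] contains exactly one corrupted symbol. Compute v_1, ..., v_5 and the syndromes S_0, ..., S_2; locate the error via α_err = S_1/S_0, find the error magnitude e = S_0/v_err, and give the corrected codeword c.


S = (8, 12, 5), error at position 1, error magnitude e = 10, c = [2, 1, 8, 5, 3].

Step 1: column multipliers v_i = (∏_{j≠i}(α_i − α_j))^{−1} mod 13.
  i = 1 (α = 8): (8−6)(8−7)(8−1)(8−10) = 2·1·7·(−2) = −28 ≡ 11, so v_1 = 11^{−1} = 6 (mod 13).
  i = 2 (α = 6): (6−8)(6−7)(6−1)(6−10) = (−2)·(−1)·5·(−4) = −40 ≡ 12, so v_2 = 12^{−1} = 12 (mod 13).
  i = 3 (α = 7): (7−8)(7−6)(7−1)(7−10) = (−1)·1·6·(−3) = 18 ≡ 5, so v_3 = 5^{−1} = 8 (mod 13).
  i = 4 (α = 1): (1−8)(1−6)(1−7)(1−10) = (−7)·(−5)·(−6)·(−9) = 1890 ≡ 5, so v_4 = 5^{−1} = 8 (mod 13).
  i = 5 (α = 10): (10−8)(10−6)(10−7)(10−1) = 2·4·3·9 = 216 ≡ 8, so v_5 = 8^{−1} = 5 (mod 13).
  v = [6, 12, 8, 8, 5].
Step 2: syndromes of r = [12, 1, 8, 5, 3] (all sums mod 13).
  S_0 = Σ v_i r_i = 6·12 + 12·1 + 8·8 + 8·5 + 5·3 = 203 ≡ 8.
  S_1 = Σ v_i α_i r_i = 6·8·12 + 12·6·1 + 8·7·8 + 8·1·5 + 5·10·3 = 1286 ≡ 12.
  α_i^2 mod 13 = [12, 10, 10, 1, 9].
  S_2 = Σ v_i α_i^2 r_i = 6·12·12 + 12·10·1 + 8·10·8 + 8·1·5 + 5·9·3 = 1799 ≡ 5.
  S = (8, 12, 5) ≠ 0, so r is not a codeword (an error is present).
Step 3: locate the error. For a single error e at position i, S_ℓ = v_i·e·α_i^ℓ, so α_err = S_1/S_0.
  S_0^{−1} = 8^{−1} = 5 (mod 13), so α_err = 12·5 = 60 ≡ 8 = α_1. Error position i = 1.
  Consistency check: S_2/S_1 = 5·12 = 60 ≡ 8 = α_err ✓ (single-error assumption holds).
Step 4: error magnitude e = S_0/v_1 = S_0·∏_{j≠1}(α_1 − α_j) = 8·11 = 88 ≡ 10 (mod 13).
Step 5: correct position 1: c_1 = r_1 − e = 12 − 10 ≡ 2 (mod 13). Hence c = [2, 1, 8, 5, 3].
  Check: interpolating c through the α_i gives m(x) = 11 + 7·x (degree < 2) with m(α_i) = c_i for every i, so c is indeed a codeword.


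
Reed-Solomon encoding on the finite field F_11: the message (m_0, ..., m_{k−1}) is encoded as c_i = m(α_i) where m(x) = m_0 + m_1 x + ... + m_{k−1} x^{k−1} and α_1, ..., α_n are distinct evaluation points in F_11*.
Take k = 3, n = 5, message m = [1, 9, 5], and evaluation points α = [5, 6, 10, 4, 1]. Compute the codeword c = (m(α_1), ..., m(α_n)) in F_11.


c = [6, 4, 8, 7, 4]

Message polynomial: m(x) = 1 + 9·x + 5·x^2 (mod 11).
For each evaluation point α_i, compute m(α_i) mod 11:
  α_1 = 5: Horner steps 5 → 1 → 6, so m(5) = 6.
  α_2 = 6: Horner steps 5 → 6 → 4, so m(6) = 4.
  α_3 = 10: Horner steps 5 → 4 → 8, so m(10) = 8.
  α_4 = 4: Horner steps 5 → 7 → 7, so m(4) = 7.
  α_5 = 1: Horner steps 5 → 3 → 4, so m(1) = 4.
Codeword c = [6, 4, 8, 7, 4] ∈ F_11^5.


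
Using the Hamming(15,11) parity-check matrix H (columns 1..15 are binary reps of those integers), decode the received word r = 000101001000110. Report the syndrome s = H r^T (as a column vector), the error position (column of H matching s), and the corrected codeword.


s = (1, 0, 0, 0)^T, error position = 8, corrected codeword c = 000101011000110

Compute s = H r^T mod 2 one row at a time:
  s_1 = 0 + 1 + 0 + 0 + 0 + 1 + 1 + 0 = 3 ≡ 1 (mod 2).
  s_2 = 1 + 0 + 1 + 0 + 0 + 1 + 1 + 0 = 4 ≡ 0 (mod 2).
  s_3 = 0 + 0 + 1 + 0 + 0 + 0 + 1 + 0 = 2 ≡ 0 (mod 2).
  s_4 = 0 + 0 + 0 + 0 + 1 + 0 + 1 + 0 = 2 ≡ 0 (mod 2).
s = (1, 0, 0, 0)^T — this equals column 8 of H (binary 1000), so error is at position 8.
Correct: flip bit 8 of r = 000101001000110 to get c = 000101011000110.


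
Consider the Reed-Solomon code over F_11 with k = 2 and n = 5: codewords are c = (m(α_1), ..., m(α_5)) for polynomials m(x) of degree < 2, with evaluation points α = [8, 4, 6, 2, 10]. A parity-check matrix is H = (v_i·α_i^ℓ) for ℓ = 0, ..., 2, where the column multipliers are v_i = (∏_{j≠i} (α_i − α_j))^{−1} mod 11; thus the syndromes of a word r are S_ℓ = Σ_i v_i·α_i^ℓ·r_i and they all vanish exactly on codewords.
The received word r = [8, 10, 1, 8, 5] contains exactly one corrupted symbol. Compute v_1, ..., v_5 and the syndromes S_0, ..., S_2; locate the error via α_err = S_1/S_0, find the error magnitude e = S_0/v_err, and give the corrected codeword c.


S = (9, 6, 4), error at position 1, error magnitude e = 5, c = [3, 10, 1, 8, 5].

Step 1: column multipliers v_i = (∏_{j≠i}(α_i − α_j))^{−1} mod 11.
  i = 1 (α = 8): (8−4)(8−6)(8−2)(8−10) = 4·2·6·(−2) = −96 ≡ 3, so v_1 = 3^{−1} = 4 (mod 11).
  i = 2 (α = 4): (4−8)(4−6)(4−2)(4−10) = (−4)·(−2)·2·(−6) = −96 ≡ 3, so v_2 = 3^{−1} = 4 (mod 11).
  i = 3 (α = 6): (6−8)(6−4)(6−2)(6−10) = (−2)·2·4·(−4) = 64 ≡ 9, so v_3 = 9^{−1} = 5 (mod 11).
  i = 4 (α = 2): (2−8)(2−4)(2−6)(2−10) = (−6)·(−2)·(−4)·(−8) = 384 ≡ 10, so v_4 = 10^{−1} = 10 (mod 11).
  i = 5 (α = 10): (10−8)(10−4)(10−6)(10−2) = 2·6·4·8 = 384 ≡ 10, so v_5 = 10^{−1} = 10 (mod 11).
  v = [4, 4, 5, 10, 10].
Step 2: syndromes of r = [8, 10, 1, 8, 5] (all sums mod 11).
  S_0 = Σ v_i r_i = 4·8 + 4·10 + 5·1 + 10·8 + 10·5 = 207 ≡ 9.
  S_1 = Σ v_i α_i r_i = 4·8·8 + 4·4·10 + 5·6·1 + 10·2·8 + 10·10·5 = 1106 ≡ 6.
  α_i^2 mod 11 = [9, 5, 3, 4, 1].
  S_2 = Σ v_i α_i^2 r_i = 4·9·8 + 4·5·10 + 5·3·1 + 10·4·8 + 10·1·5 = 873 ≡ 4.
  S = (9, 6, 4) ≠ 0, so r is not a codeword (an error is present).
Step 3: locate the error. For a single error e at position i, S_ℓ = v_i·e·α_i^ℓ, so α_err = S_1/S_0.
  S_0^{−1} = 9^{−1} = 5 (mod 11), so α_err = 6·5 = 30 ≡ 8 = α_1. Error position i = 1.
  Consistency check: S_2/S_1 = 4·2 = 8 ≡ 8 = α_err ✓ (single-error assumption holds).
Step 4: error magnitude e = S_0/v_1 = S_0·∏_{j≠1}(α_1 − α_j) = 9·3 = 27 ≡ 5 (mod 11).
Step 5: correct position 1: c_1 = r_1 − e = 8 − 5 ≡ 3 (mod 11). Hence c = [3, 10, 1, 8, 5].
  Check: interpolating c through the α_i gives m(x) = 6 + 1·x (degree < 2) with m(α_i) = c_i for every i, so c is indeed a codeword.
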